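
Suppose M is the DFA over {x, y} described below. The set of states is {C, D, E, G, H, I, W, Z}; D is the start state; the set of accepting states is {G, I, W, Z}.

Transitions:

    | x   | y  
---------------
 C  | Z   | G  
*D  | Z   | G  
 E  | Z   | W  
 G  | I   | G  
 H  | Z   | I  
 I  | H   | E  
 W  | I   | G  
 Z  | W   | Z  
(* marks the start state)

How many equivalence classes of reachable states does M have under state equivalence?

5

First remove the unreachable states {C}; 7 states remain.
Start with accepting vs non-accepting: {G,I,W,Z} | {D,E,H}.
Split {G,I,W,Z} by δ(·,x) → {G,W,Z} and {I}.
Split {G,W,Z} by δ(·,x) → {G,W} and {Z}.
Split {D,E,H} by δ(·,y) → {D,E} and {H}.
The partition is now stable with 5 blocks: {G,W} | {D,E} | {I} | {Z} | {H}.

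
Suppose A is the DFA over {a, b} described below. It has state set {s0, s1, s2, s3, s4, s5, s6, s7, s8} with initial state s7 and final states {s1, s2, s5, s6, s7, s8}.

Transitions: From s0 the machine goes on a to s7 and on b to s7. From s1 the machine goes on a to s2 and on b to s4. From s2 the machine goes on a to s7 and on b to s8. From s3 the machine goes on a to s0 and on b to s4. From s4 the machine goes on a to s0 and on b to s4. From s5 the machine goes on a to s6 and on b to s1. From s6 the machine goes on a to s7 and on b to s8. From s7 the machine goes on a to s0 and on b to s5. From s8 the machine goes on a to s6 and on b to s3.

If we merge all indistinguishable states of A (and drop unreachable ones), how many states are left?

All states are reachable from the start state.
Initial partition by acceptance: {s1,s2,s5,s6,s7,s8} | {s0,s3,s4}.
On input a, block {s1,s2,s5,s6,s7,s8} splits into {s1,s2,s5,s6,s8} and {s7}.
Refine {s1,s2,s5,s6,s8} on symbol a: members go to different blocks, giving {s1,s5,s8} and {s2,s6}.
On input b, block {s1,s5,s8} splits into {s1,s8} and {s5}.
Refine {s0,s3,s4} on symbol a: members go to different blocks, giving {s3,s4} and {s0}.
The partition is now stable with 6 blocks: {s1,s8} | {s3,s4} | {s7} | {s2,s6} | {s5} | {s0}.

6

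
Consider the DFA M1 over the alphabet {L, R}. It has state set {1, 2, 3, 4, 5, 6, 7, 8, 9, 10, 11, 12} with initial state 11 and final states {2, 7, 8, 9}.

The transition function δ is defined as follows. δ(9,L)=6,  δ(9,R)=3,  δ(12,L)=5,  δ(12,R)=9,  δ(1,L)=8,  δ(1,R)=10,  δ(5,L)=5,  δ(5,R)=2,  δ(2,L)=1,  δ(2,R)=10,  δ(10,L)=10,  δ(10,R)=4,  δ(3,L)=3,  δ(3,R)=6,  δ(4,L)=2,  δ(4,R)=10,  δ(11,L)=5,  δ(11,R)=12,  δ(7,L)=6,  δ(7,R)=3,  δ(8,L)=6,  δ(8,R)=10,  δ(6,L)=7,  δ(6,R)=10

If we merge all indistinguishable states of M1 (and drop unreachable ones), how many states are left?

All states are reachable from the start state.
P0 = {2,7,8,9} | {1,3,4,5,6,10,11,12}.
On input L, block {1,3,4,5,6,10,11,12} splits into {3,5,10,11,12} and {1,4,6}.
Refine {3,5,10,11,12} on symbol R: members go to different blocks, giving {3,10} and {5,12} and {11}.
The partition is now stable with 5 blocks: {2,7,8,9} | {3,10} | {1,4,6} | {5,12} | {11}.

5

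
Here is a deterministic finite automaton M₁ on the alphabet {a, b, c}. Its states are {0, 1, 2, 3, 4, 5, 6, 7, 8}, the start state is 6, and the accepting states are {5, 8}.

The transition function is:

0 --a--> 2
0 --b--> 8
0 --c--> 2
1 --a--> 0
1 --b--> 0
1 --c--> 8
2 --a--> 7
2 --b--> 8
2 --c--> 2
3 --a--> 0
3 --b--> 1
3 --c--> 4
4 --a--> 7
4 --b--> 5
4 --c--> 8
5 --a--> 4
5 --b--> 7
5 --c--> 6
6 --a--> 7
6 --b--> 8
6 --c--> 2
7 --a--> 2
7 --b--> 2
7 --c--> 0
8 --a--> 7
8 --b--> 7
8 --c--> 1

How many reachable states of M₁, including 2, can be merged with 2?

2

States {3,4,5} cannot be reached from the start state, so discard them.
Initial partition by acceptance: {8} | {0,1,2,6,7}.
On input b, block {0,1,2,6,7} splits into {0,2,6} and {1,7}.
Split {0,2,6} by δ(·,a) → {2,6} and {0}.
Refine {1,7} on symbol a: members go to different blocks, giving {1} and {7}.
Stable partition: {8} | {2,6} | {1} | {0} | {7} — 5 equivalence classes.
State 2 belongs to the block {2,6}, which has 2 states.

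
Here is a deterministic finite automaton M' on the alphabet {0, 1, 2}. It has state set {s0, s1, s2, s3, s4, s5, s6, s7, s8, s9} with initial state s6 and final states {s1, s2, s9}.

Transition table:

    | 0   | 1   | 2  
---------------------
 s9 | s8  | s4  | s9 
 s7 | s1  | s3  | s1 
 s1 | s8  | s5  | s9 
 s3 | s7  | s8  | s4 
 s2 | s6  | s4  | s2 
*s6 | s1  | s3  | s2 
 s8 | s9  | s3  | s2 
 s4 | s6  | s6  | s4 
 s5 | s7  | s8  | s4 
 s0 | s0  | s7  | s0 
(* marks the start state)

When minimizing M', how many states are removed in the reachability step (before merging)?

1

BFS from s6 reaches {s1, s2, s3, s4, s5, s6, s7, s8, s9}; the 1 state(s) s0 are never visited.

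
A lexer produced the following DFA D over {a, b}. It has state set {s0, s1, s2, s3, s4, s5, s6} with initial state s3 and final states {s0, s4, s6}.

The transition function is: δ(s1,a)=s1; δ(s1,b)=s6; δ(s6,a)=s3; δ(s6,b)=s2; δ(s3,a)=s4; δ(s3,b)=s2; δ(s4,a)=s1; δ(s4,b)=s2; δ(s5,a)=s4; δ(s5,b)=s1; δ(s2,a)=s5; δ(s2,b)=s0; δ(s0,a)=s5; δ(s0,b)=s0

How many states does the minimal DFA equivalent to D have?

All states are reachable from the start state.
P0 = {s0,s4,s6} | {s1,s2,s3,s5}.
Refine {s0,s4,s6} on symbol b: members go to different blocks, giving {s4,s6} and {s0}.
Refine {s1,s2,s3,s5} on symbol a: members go to different blocks, giving {s1,s2} and {s3,s5}.
Split {s4,s6} by δ(·,a) → {s4} and {s6}.
Refine {s1,s2} on symbol a: members go to different blocks, giving {s1} and {s2}.
Split {s3,s5} by δ(·,b) → {s3} and {s5}.
The partition is now stable with 7 blocks: {s4} | {s1} | {s0} | {s3} | {s6} | {s2} | {s5}.

7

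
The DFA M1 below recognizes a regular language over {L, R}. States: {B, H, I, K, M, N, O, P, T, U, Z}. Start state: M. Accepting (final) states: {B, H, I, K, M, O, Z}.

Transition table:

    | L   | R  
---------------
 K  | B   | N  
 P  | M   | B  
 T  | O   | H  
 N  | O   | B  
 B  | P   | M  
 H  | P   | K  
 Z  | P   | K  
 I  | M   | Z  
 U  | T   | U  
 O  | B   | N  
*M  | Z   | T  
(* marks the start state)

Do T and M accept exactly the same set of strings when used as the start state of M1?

No

First remove the unreachable states {I,U}; 9 states remain.
Initial partition by acceptance: {B,H,K,M,O,Z} | {N,P,T}.
Refine {B,H,K,M,O,Z} on symbol L: members go to different blocks, giving {K,M,O} and {B,H,Z}.
The partition is now stable with 3 blocks: {K,M,O} | {N,P,T} | {B,H,Z}.
T and M end up in different blocks, so they are distinguishable. For instance, the string 'ε' is accepted from only M.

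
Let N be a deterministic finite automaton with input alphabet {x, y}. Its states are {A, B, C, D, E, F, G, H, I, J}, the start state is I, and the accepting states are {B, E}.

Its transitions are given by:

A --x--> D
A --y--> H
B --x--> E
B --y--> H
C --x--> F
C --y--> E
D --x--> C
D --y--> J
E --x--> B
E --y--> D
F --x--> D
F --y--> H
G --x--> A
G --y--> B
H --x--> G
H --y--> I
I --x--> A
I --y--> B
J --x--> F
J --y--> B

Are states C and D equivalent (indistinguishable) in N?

Start with accepting vs non-accepting: {B,E} | {A,C,D,F,G,H,I,J}.
Refine {A,C,D,F,G,H,I,J} on symbol y: members go to different blocks, giving {A,D,F,H} and {C,G,I,J}.
On input x, block {A,D,F,H} splits into {A,F} and {D,H}.
Stable partition: {B,E} | {A,F} | {C,G,I,J} | {D,H} — 4 equivalence classes.
C and D end up in different blocks, so they are distinguishable. For instance, the string 'y' is accepted from only C.

No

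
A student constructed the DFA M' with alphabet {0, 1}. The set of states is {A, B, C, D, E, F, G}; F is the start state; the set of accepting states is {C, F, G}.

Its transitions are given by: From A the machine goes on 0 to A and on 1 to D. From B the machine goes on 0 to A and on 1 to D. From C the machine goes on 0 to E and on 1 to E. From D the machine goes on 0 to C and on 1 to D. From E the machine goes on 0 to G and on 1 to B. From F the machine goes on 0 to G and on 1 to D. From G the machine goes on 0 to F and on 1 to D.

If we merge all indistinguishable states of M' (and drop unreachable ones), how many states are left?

Every state is reachable, so we keep all 7.
P0 = {C,F,G} | {A,B,D,E}.
Split {C,F,G} by δ(·,0) → {F,G} and {C}.
Split {A,B,D,E} by δ(·,0) → {A,B} and {D} and {E}.
The partition is now stable with 5 blocks: {F,G} | {A,B} | {C} | {D} | {E}.

5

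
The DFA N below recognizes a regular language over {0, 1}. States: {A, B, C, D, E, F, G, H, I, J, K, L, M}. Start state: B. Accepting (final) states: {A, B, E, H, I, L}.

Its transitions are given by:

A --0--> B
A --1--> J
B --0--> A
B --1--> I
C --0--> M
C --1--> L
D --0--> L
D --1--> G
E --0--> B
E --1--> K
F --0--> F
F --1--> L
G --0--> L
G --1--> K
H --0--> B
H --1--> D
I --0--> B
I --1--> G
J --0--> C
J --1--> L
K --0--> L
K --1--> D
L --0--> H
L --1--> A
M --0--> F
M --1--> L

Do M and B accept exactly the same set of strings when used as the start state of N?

No

Reachable states from the start: {A,B,C,D,F,G,H,I,J,K,L,M}. Unreachable: {E} — drop them.
Initial partition by acceptance: {A,B,H,I,L} | {C,D,F,G,J,K,M}.
Refine {A,B,H,I,L} on symbol 1: members go to different blocks, giving {A,H,I} and {B,L}.
Refine {C,D,F,G,J,K,M} on symbol 0: members go to different blocks, giving {C,F,J,M} and {D,G,K}.
Split {A,H,I} by δ(·,1) → {H,I} and {A}.
Split {B,L} by δ(·,0) → {B} and {L}.
No further refinement is possible. Final partition (6 blocks): {H,I} | {C,F,J,M} | {B} | {D,G,K} | {A} | {L}.
M and B end up in different blocks, so they are distinguishable. For instance, the string 'ε' is accepted from only B.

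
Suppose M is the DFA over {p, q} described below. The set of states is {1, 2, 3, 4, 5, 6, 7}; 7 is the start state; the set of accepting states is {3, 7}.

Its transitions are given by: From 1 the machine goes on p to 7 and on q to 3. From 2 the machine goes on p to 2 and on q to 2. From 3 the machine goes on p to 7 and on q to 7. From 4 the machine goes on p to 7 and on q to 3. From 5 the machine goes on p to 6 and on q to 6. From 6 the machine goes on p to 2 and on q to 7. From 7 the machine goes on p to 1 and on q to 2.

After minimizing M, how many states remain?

Reachable states from the start: {1,2,3,7}. Unreachable: {4,5,6} — drop them.
Initial partition by acceptance: {3,7} | {1,2}.
On input p, block {3,7} splits into {3} and {7}.
Split {1,2} by δ(·,p) → {1} and {2}.
The partition is now stable with 4 blocks: {3} | {1} | {7} | {2}.

4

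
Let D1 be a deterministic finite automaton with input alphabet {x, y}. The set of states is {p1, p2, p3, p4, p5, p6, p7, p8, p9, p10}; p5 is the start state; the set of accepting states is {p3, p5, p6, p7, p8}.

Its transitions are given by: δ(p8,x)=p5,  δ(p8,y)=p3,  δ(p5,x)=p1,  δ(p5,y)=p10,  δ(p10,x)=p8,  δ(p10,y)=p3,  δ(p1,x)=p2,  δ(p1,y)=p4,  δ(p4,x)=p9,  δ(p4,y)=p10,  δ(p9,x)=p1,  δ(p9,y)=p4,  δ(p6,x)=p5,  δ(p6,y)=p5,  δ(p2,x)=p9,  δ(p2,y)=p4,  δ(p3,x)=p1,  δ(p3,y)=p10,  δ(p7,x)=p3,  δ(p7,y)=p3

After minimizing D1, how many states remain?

5

States {p6,p7} cannot be reached from the start state, so discard them.
Initial partition by acceptance: {p3,p5,p8} | {p1,p2,p4,p9,p10}.
On input x, block {p3,p5,p8} splits into {p3,p5} and {p8}.
On input x, block {p1,p2,p4,p9,p10} splits into {p1,p2,p4,p9} and {p10}.
Split {p1,p2,p4,p9} by δ(·,y) → {p1,p2,p9} and {p4}.
No further refinement is possible. Final partition (5 blocks): {p3,p5} | {p1,p2,p9} | {p8} | {p10} | {p4}.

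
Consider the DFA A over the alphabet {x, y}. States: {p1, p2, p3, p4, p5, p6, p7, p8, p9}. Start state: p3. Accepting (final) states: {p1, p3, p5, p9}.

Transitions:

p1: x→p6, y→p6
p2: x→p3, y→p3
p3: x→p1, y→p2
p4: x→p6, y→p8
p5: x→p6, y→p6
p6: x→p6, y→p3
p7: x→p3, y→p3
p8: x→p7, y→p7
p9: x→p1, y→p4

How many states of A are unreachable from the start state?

5

BFS from p3 reaches {p1, p2, p3, p6}; the 5 state(s) p4, p5, p7, p8, p9 are never visited.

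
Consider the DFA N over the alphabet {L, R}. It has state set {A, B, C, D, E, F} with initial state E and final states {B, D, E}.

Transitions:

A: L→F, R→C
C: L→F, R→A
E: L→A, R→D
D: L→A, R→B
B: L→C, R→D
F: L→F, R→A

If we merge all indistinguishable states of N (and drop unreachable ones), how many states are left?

P0 = {B,D,E} | {A,C,F}.
The partition is now stable with 2 blocks: {B,D,E} | {A,C,F}.

2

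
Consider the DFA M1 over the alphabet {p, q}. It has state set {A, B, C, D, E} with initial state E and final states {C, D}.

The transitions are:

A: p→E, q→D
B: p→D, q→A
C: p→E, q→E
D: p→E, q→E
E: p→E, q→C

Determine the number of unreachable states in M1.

3

No path from E leads to A, B, D; the other 2 states are all reachable.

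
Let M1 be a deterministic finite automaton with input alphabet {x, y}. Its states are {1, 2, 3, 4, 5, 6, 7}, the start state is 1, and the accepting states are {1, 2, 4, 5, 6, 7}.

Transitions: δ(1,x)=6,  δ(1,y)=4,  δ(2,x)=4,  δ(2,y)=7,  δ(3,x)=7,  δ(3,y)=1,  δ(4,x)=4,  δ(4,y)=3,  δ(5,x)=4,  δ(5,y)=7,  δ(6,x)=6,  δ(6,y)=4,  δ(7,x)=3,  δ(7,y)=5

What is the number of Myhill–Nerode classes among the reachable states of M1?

First remove the unreachable states {2}; 6 states remain.
Start with accepting vs non-accepting: {1,4,5,6,7} | {3}.
Split {1,4,5,6,7} by δ(·,x) → {1,4,5,6} and {7}.
Refine {1,4,5,6} on symbol y: members go to different blocks, giving {1,6} and {4} and {5}.
The partition is now stable with 5 blocks: {1,6} | {3} | {7} | {4} | {5}.

5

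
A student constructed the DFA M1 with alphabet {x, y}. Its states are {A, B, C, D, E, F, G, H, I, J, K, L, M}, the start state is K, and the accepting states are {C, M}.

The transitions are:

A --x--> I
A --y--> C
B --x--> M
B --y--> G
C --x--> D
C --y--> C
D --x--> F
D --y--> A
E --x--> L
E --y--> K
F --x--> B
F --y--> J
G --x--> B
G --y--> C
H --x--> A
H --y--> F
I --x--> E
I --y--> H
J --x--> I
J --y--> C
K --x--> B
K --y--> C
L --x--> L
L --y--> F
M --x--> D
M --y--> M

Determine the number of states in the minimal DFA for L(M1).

Every state is reachable, so we keep all 13.
P0 = {C,M} | {A,B,D,E,F,G,H,I,J,K,L}.
On input x, block {A,B,D,E,F,G,H,I,J,K,L} splits into {A,D,E,F,G,H,I,J,K,L} and {B}.
Refine {A,D,E,F,G,H,I,J,K,L} on symbol x: members go to different blocks, giving {A,D,E,H,I,J,L} and {F,G,K}.
Refine {A,D,E,H,I,J,L} on symbol x: members go to different blocks, giving {A,E,H,I,J,L} and {D}.
On input y, block {A,E,H,I,J,L} splits into {E,H,L} and {A,J} and {I}.
Refine {E,H,L} on symbol x: members go to different blocks, giving {E,L} and {H}.
On input y, block {F,G,K} splits into {G,K} and {F}.
On input y, block {E,L} splits into {E} and {L}.
Stable partition: {C,M} | {E} | {B} | {G,K} | {D} | {A,J} | {I} | {H} | {F} | {L} — 10 equivalence classes.

10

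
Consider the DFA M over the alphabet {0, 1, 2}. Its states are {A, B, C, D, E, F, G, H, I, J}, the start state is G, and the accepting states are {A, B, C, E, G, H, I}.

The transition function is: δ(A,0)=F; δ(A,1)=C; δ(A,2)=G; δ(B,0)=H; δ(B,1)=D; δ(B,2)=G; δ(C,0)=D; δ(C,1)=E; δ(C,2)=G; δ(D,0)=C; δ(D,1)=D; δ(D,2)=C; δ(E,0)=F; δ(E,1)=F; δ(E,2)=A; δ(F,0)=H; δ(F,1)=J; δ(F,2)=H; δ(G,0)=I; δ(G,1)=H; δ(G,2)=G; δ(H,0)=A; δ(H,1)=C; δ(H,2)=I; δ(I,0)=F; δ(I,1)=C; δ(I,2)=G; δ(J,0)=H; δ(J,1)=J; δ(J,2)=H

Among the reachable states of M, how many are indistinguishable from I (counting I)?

Reachable states from the start: {A,C,D,E,F,G,H,I,J}. Unreachable: {B} — drop them.
P0 = {A,C,E,G,H,I} | {D,F,J}.
Refine {A,C,E,G,H,I} on symbol 0: members go to different blocks, giving {A,C,E,I} and {G,H}.
Refine {A,C,E,I} on symbol 1: members go to different blocks, giving {A,C,I} and {E}.
On input 1, block {A,C,I} splits into {A,I} and {C}.
On input 0, block {D,F,J} splits into {F,J} and {D}.
On input 1, block {G,H} splits into {G} and {H}.
No further refinement is possible. Final partition (7 blocks): {A,I} | {F,J} | {G} | {E} | {C} | {D} | {H}.
The equivalence class containing I is {A,I}, of size 2.

2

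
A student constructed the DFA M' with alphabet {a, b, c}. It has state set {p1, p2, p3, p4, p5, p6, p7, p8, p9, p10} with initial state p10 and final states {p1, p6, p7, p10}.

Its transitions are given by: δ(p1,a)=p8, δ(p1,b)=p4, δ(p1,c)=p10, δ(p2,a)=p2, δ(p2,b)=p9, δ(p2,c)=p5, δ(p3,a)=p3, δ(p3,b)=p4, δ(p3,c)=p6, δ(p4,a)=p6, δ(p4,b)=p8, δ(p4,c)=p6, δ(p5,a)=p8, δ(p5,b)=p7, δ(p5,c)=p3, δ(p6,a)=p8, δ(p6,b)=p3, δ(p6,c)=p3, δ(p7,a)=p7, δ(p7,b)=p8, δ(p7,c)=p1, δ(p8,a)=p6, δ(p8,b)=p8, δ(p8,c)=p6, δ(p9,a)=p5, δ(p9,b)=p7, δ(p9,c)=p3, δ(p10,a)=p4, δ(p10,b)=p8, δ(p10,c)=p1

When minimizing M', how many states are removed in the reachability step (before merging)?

4

BFS from p10 reaches {p1, p3, p4, p6, p8, p10}; the 4 state(s) p2, p5, p7, p9 are never visited.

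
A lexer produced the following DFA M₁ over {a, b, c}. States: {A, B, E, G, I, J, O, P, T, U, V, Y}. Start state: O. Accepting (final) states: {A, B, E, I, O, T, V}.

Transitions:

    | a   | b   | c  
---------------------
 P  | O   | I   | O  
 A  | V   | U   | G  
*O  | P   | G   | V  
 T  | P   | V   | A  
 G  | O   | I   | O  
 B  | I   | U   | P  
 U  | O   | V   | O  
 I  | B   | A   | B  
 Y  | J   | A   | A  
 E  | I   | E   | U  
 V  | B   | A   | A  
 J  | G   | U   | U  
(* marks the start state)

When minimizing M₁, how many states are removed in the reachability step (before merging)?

4

No path from O leads to E, J, T, Y; the other 8 states are all reachable.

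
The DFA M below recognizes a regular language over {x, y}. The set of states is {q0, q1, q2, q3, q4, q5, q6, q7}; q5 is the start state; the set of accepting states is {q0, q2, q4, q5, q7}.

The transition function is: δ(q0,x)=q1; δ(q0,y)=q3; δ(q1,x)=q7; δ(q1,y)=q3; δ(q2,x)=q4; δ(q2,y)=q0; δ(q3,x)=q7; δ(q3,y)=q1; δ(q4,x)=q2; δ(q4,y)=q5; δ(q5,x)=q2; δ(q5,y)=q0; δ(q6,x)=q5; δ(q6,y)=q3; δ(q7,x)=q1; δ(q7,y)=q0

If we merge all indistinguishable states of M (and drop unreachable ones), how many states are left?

States {q6} cannot be reached from the start state, so discard them.
P0 = {q0,q2,q4,q5,q7} | {q1,q3}.
Split {q0,q2,q4,q5,q7} by δ(·,x) → {q2,q4,q5} and {q0,q7}.
Split {q2,q4,q5} by δ(·,y) → {q2,q5} and {q4}.
Refine {q2,q5} on symbol x: members go to different blocks, giving {q2} and {q5}.
On input y, block {q0,q7} splits into {q0} and {q7}.
No further refinement is possible. Final partition (6 blocks): {q2} | {q1,q3} | {q0} | {q4} | {q5} | {q7}.

6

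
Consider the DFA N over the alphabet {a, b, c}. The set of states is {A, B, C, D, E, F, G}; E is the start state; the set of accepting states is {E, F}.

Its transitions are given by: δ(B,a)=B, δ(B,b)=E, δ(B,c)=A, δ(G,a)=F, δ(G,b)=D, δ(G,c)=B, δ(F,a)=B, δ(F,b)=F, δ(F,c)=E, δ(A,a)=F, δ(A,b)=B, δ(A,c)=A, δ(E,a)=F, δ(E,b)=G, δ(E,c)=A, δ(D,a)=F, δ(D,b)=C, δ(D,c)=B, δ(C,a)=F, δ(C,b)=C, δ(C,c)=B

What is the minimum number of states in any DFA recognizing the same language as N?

Every state is reachable, so we keep all 7.
Initial partition by acceptance: {E,F} | {A,B,C,D,G}.
Refine {E,F} on symbol a: members go to different blocks, giving {E} and {F}.
Split {A,B,C,D,G} by δ(·,a) → {A,C,D,G} and {B}.
Split {A,C,D,G} by δ(·,b) → {C,D,G} and {A}.
Stable partition: {E} | {C,D,G} | {F} | {B} | {A} — 5 equivalence classes.

5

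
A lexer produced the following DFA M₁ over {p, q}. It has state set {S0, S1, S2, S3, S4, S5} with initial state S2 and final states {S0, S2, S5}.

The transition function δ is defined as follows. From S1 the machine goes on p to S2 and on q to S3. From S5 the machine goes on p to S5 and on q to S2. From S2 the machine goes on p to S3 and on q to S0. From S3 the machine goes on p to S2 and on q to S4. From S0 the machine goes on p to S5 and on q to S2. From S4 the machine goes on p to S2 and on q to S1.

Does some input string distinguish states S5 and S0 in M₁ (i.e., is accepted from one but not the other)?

P0 = {S0,S2,S5} | {S1,S3,S4}.
Split {S0,S2,S5} by δ(·,p) → {S0,S5} and {S2}.
Stable partition: {S0,S5} | {S1,S3,S4} | {S2} — 3 equivalence classes.
S5 and S0 lie in the same block of the stable partition, so they are equivalent — no string distinguishes them.

No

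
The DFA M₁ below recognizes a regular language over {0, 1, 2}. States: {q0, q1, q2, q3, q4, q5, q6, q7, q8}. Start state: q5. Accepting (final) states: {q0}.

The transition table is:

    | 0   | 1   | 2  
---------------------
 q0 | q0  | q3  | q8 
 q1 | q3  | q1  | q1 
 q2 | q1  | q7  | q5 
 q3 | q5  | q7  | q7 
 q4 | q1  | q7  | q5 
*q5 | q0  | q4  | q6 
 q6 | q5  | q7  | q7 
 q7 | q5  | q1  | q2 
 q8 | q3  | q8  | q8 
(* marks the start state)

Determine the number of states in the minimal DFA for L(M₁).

All states are reachable from the start state.
Initial partition by acceptance: {q0} | {q1,q2,q3,q4,q5,q6,q7,q8}.
On input 0, block {q1,q2,q3,q4,q5,q6,q7,q8} splits into {q1,q2,q3,q4,q6,q7,q8} and {q5}.
Refine {q1,q2,q3,q4,q6,q7,q8} on symbol 0: members go to different blocks, giving {q1,q2,q4,q8} and {q3,q6,q7}.
On input 0, block {q1,q2,q4,q8} splits into {q1,q8} and {q2,q4}.
Split {q3,q6,q7} by δ(·,1) → {q3,q6} and {q7}.
Stable partition: {q0} | {q1,q8} | {q5} | {q3,q6} | {q2,q4} | {q7} — 6 equivalence classes.

6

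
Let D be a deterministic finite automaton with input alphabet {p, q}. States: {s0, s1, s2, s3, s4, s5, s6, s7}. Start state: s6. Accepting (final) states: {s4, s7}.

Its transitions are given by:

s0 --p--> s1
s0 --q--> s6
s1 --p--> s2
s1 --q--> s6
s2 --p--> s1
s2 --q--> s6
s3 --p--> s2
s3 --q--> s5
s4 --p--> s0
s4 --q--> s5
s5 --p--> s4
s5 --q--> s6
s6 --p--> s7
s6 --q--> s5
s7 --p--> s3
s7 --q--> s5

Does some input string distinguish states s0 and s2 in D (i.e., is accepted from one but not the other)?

Every state is reachable, so we keep all 8.
Initial partition by acceptance: {s4,s7} | {s0,s1,s2,s3,s5,s6}.
On input p, block {s0,s1,s2,s3,s5,s6} splits into {s0,s1,s2,s3} and {s5,s6}.
The partition is now stable with 3 blocks: {s4,s7} | {s0,s1,s2,s3} | {s5,s6}.
s0 and s2 lie in the same block of the stable partition, so they are equivalent — no string distinguishes them.

No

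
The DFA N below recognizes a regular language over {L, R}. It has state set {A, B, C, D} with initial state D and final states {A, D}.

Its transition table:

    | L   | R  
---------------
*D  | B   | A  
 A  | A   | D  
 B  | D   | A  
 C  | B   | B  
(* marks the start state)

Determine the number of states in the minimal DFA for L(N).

First remove the unreachable states {C}; 3 states remain.
P0 = {A,D} | {B}.
Refine {A,D} on symbol L: members go to different blocks, giving {A} and {D}.
The partition is now stable with 3 blocks: {A} | {B} | {D}.

3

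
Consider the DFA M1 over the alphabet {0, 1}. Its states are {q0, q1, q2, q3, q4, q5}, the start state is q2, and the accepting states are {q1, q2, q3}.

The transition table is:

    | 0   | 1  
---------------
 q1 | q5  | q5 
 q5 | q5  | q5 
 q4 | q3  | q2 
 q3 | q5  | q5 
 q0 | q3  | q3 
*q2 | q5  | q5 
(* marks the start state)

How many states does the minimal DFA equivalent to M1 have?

First remove the unreachable states {q0,q1,q3,q4}; 2 states remain.
Start with accepting vs non-accepting: {q2} | {q5}.
The partition is now stable with 2 blocks: {q2} | {q5}.

2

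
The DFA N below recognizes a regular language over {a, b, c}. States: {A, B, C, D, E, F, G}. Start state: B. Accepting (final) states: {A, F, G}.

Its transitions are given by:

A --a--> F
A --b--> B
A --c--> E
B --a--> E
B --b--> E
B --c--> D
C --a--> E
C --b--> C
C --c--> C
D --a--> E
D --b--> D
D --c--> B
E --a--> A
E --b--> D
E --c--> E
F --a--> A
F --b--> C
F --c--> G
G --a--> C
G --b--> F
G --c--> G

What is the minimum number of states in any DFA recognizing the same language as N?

7

P0 = {A,F,G} | {B,C,D,E}.
Split {A,F,G} by δ(·,a) → {A,F} and {G}.
On input c, block {A,F} splits into {A} and {F}.
Split {B,C,D,E} by δ(·,a) → {B,C,D} and {E}.
Refine {B,C,D} on symbol b: members go to different blocks, giving {C,D} and {B}.
On input c, block {C,D} splits into {C} and {D}.
The partition is now stable with 7 blocks: {A} | {C} | {G} | {F} | {E} | {B} | {D}.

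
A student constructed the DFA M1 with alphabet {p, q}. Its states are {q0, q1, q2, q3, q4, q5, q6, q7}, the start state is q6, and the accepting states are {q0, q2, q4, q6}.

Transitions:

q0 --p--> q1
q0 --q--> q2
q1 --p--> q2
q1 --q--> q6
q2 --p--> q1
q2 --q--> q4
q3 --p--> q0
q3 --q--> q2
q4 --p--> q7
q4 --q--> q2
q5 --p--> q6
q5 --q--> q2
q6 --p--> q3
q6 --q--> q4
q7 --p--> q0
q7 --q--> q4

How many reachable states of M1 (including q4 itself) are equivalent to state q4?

4

States {q5} cannot be reached from the start state, so discard them.
Start with accepting vs non-accepting: {q0,q2,q4,q6} | {q1,q3,q7}.
Stable partition: {q0,q2,q4,q6} | {q1,q3,q7} — 2 equivalence classes.
The equivalence class containing q4 is {q0,q2,q4,q6}, of size 4.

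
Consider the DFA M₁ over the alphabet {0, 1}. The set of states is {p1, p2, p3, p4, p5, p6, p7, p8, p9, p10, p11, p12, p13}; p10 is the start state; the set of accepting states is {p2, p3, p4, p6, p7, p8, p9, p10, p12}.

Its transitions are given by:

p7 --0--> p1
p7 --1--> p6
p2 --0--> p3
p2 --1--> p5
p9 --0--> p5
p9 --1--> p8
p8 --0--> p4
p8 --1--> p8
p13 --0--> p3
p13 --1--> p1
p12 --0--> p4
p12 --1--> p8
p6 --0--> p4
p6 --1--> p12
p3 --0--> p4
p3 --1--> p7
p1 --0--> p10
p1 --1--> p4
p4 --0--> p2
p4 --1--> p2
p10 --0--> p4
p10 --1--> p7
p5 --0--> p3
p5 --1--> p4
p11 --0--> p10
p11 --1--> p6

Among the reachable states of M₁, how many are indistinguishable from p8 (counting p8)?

3

First remove the unreachable states {p9,p11,p13}; 10 states remain.
Initial partition by acceptance: {p2,p3,p4,p6,p7,p8,p10,p12} | {p1,p5}.
Split {p2,p3,p4,p6,p7,p8,p10,p12} by δ(·,0) → {p2,p3,p4,p6,p8,p10,p12} and {p7}.
Split {p2,p3,p4,p6,p8,p10,p12} by δ(·,1) → {p4,p6,p8,p12} and {p3,p10} and {p2}.
Refine {p4,p6,p8,p12} on symbol 0: members go to different blocks, giving {p6,p8,p12} and {p4}.
No further refinement is possible. Final partition (6 blocks): {p6,p8,p12} | {p1,p5} | {p7} | {p3,p10} | {p2} | {p4}.
State p8 belongs to the block {p6,p8,p12}, which has 3 states.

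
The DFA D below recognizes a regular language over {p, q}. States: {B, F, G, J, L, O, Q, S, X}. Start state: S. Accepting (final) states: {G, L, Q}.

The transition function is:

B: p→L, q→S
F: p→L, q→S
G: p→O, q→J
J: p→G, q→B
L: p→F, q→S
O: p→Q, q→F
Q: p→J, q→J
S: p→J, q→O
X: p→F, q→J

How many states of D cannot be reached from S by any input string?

1

BFS from S reaches {B, F, G, J, L, O, Q, S}; the 1 state(s) X are never visited.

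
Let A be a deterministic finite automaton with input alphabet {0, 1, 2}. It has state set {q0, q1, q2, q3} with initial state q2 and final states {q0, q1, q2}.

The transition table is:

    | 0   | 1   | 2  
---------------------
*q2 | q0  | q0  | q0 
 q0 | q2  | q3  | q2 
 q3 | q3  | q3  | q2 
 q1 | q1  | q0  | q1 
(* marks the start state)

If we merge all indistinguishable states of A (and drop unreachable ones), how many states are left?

3

Reachable states from the start: {q0,q2,q3}. Unreachable: {q1} — drop them.
P0 = {q0,q2} | {q3}.
Split {q0,q2} by δ(·,1) → {q0} and {q2}.
No further refinement is possible. Final partition (3 blocks): {q0} | {q3} | {q2}.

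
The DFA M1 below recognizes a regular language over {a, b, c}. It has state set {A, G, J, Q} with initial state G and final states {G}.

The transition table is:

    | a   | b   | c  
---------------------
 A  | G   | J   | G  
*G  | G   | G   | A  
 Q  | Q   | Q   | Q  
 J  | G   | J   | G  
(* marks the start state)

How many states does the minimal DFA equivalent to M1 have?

Reachable states from the start: {A,G,J}. Unreachable: {Q} — drop them.
P0 = {G} | {A,J}.
Stable partition: {G} | {A,J} — 2 equivalence classes.

2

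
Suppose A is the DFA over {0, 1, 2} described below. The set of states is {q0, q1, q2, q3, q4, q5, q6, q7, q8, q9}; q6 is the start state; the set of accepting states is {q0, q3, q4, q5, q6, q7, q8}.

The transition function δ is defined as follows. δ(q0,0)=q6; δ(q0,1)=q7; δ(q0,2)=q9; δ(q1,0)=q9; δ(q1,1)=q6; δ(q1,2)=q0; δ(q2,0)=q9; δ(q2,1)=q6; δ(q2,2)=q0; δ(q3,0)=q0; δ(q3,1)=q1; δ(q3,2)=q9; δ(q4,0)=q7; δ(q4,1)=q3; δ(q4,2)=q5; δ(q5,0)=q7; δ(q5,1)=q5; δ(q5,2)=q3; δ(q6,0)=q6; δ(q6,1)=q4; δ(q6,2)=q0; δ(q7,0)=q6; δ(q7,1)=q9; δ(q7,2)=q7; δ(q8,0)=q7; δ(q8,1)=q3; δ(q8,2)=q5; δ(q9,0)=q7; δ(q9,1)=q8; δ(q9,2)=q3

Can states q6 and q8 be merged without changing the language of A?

First remove the unreachable states {q2}; 9 states remain.
P0 = {q0,q3,q4,q5,q6,q7,q8} | {q1,q9}.
Split {q0,q3,q4,q5,q6,q7,q8} by δ(·,1) → {q0,q4,q5,q6,q8} and {q3,q7}.
On input 0, block {q0,q4,q5,q6,q8} splits into {q4,q5,q8} and {q0,q6}.
Split {q4,q5,q8} by δ(·,1) → {q4,q8} and {q5}.
Refine {q1,q9} on symbol 0: members go to different blocks, giving {q1} and {q9}.
Refine {q3,q7} on symbol 1: members go to different blocks, giving {q3} and {q7}.
On input 1, block {q0,q6} splits into {q0} and {q6}.
Stable partition: {q4,q8} | {q1} | {q3} | {q0} | {q5} | {q9} | {q7} | {q6} — 8 equivalence classes.
q6 and q8 end up in different blocks, so they are distinguishable. For instance, the string '01' is accepted from only q6.

No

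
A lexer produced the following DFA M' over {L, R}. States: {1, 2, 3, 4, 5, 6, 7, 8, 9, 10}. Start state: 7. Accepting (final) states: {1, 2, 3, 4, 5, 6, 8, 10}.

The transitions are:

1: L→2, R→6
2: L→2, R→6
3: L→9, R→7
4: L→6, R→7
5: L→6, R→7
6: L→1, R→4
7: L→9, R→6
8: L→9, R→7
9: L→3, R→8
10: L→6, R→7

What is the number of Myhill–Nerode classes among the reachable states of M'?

6

Reachable states from the start: {1,2,3,4,6,7,8,9}. Unreachable: {5,10} — drop them.
Start with accepting vs non-accepting: {1,2,3,4,6,8} | {7,9}.
Refine {1,2,3,4,6,8} on symbol L: members go to different blocks, giving {1,2,4,6} and {3,8}.
Refine {1,2,4,6} on symbol R: members go to different blocks, giving {1,2,6} and {4}.
Split {1,2,6} by δ(·,R) → {1,2} and {6}.
On input L, block {7,9} splits into {7} and {9}.
Stable partition: {1,2} | {7} | {3,8} | {4} | {6} | {9} — 6 equivalence classes.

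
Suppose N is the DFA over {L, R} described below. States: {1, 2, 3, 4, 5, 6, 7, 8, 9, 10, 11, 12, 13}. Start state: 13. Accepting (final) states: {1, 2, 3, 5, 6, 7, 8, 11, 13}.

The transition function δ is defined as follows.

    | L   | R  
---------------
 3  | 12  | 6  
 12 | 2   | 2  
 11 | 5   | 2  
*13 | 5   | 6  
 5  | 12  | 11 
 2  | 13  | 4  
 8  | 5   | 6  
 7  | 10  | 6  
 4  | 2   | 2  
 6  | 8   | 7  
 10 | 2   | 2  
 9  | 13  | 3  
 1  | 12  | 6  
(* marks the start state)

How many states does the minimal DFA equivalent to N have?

States {1,3,9} cannot be reached from the start state, so discard them.
Start with accepting vs non-accepting: {2,5,6,7,8,11,13} | {4,10,12}.
On input L, block {2,5,6,7,8,11,13} splits into {2,6,8,11,13} and {5,7}.
Split {2,6,8,11,13} by δ(·,L) → {8,11,13} and {2,6}.
On input R, block {5,7} splits into {5} and {7}.
Refine {2,6} on symbol R: members go to different blocks, giving {2} and {6}.
Refine {8,11,13} on symbol R: members go to different blocks, giving {8,13} and {11}.
Stable partition: {8,13} | {4,10,12} | {5} | {2} | {7} | {6} | {11} — 7 equivalence classes.

7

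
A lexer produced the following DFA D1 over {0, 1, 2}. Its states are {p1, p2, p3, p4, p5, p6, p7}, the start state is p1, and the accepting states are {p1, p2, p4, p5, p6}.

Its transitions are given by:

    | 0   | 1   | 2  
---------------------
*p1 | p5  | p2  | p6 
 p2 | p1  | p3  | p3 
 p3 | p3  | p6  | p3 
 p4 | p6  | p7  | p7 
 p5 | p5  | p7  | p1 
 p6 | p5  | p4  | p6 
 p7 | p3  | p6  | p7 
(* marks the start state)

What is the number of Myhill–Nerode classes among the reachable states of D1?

4

Every state is reachable, so we keep all 7.
Initial partition by acceptance: {p1,p2,p4,p5,p6} | {p3,p7}.
On input 1, block {p1,p2,p4,p5,p6} splits into {p2,p4,p5} and {p1,p6}.
On input 0, block {p2,p4,p5} splits into {p2,p4} and {p5}.
Stable partition: {p2,p4} | {p3,p7} | {p1,p6} | {p5} — 4 equivalence classes.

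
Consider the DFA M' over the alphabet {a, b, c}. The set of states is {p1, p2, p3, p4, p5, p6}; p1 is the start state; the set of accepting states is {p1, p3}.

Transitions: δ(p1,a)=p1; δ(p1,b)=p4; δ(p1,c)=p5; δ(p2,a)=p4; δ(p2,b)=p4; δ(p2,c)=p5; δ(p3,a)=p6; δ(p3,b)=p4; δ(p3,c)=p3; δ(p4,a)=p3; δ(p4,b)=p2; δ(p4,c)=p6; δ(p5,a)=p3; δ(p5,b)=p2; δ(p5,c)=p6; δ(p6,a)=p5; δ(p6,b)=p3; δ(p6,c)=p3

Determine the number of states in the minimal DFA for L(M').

All states are reachable from the start state.
P0 = {p1,p3} | {p2,p4,p5,p6}.
On input a, block {p1,p3} splits into {p1} and {p3}.
Refine {p2,p4,p5,p6} on symbol a: members go to different blocks, giving {p2,p6} and {p4,p5}.
On input b, block {p2,p6} splits into {p2} and {p6}.
The partition is now stable with 5 blocks: {p1} | {p2} | {p3} | {p4,p5} | {p6}.

5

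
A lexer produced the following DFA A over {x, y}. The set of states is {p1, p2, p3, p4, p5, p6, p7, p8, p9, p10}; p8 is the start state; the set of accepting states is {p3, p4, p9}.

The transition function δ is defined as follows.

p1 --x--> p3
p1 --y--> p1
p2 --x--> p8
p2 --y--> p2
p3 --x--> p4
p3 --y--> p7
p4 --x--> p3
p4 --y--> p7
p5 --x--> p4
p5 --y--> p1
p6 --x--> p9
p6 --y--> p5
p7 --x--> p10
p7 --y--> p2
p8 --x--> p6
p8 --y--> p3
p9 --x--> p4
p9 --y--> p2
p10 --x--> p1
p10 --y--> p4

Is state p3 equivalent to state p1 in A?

Start with accepting vs non-accepting: {p3,p4,p9} | {p1,p2,p5,p6,p7,p8,p10}.
Refine {p1,p2,p5,p6,p7,p8,p10} on symbol x: members go to different blocks, giving {p2,p7,p8,p10} and {p1,p5,p6}.
Refine {p2,p7,p8,p10} on symbol x: members go to different blocks, giving {p2,p7} and {p8,p10}.
No further refinement is possible. Final partition (4 blocks): {p3,p4,p9} | {p2,p7} | {p1,p5,p6} | {p8,p10}.
p3 and p1 end up in different blocks, so they are distinguishable. For instance, the string 'ε' is accepted from only p3.

No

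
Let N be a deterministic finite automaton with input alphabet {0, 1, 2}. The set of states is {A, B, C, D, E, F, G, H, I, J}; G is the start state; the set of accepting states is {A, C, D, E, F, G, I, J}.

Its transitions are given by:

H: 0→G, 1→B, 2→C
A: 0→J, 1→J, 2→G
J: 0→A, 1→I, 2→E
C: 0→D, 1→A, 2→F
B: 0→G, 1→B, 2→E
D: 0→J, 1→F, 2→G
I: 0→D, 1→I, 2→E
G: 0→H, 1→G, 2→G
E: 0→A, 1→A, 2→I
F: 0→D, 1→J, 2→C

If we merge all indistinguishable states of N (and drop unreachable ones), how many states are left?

5

Every state is reachable, so we keep all 10.
Start with accepting vs non-accepting: {A,C,D,E,F,G,I,J} | {B,H}.
On input 0, block {A,C,D,E,F,G,I,J} splits into {A,C,D,E,F,I,J} and {G}.
On input 2, block {A,C,D,E,F,I,J} splits into {C,E,F,I,J} and {A,D}.
On input 1, block {C,E,F,I,J} splits into {F,I,J} and {C,E}.
Stable partition: {F,I,J} | {B,H} | {G} | {A,D} | {C,E} — 5 equivalence classes.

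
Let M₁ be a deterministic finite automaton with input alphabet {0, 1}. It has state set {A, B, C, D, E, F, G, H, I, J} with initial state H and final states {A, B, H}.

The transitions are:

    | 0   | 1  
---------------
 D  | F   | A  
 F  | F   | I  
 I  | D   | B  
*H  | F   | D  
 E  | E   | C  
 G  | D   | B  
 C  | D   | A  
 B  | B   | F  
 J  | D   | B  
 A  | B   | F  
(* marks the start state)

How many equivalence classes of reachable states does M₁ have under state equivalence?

5

States {C,E,G,J} cannot be reached from the start state, so discard them.
Initial partition by acceptance: {A,B,H} | {D,F,I}.
Split {A,B,H} by δ(·,0) → {A,B} and {H}.
On input 1, block {D,F,I} splits into {D,I} and {F}.
Refine {D,I} on symbol 0: members go to different blocks, giving {D} and {I}.
No further refinement is possible. Final partition (5 blocks): {A,B} | {D} | {H} | {F} | {I}.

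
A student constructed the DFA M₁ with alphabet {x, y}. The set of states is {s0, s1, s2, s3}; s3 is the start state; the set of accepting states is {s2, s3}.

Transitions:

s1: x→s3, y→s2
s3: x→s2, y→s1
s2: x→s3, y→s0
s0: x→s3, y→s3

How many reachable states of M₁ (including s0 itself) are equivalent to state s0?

2

All states are reachable from the start state.
P0 = {s2,s3} | {s0,s1}.
Stable partition: {s2,s3} | {s0,s1} — 2 equivalence classes.
State s0 belongs to the block {s0,s1}, which has 2 states.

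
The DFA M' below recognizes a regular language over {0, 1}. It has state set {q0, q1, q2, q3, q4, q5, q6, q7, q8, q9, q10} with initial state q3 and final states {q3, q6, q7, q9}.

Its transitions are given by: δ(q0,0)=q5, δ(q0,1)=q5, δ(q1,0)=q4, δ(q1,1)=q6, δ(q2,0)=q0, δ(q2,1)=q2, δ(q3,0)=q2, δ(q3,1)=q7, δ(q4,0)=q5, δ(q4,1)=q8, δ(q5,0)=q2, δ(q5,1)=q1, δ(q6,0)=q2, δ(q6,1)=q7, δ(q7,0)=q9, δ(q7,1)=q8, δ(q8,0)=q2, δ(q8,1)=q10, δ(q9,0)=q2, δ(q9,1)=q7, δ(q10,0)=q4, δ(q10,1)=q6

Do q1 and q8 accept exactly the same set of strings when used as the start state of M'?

No

Every state is reachable, so we keep all 11.
Start with accepting vs non-accepting: {q3,q6,q7,q9} | {q0,q1,q2,q4,q5,q8,q10}.
On input 0, block {q3,q6,q7,q9} splits into {q3,q6,q9} and {q7}.
Split {q0,q1,q2,q4,q5,q8,q10} by δ(·,1) → {q0,q2,q4,q5,q8} and {q1,q10}.
Refine {q0,q2,q4,q5,q8} on symbol 1: members go to different blocks, giving {q0,q2,q4} and {q5,q8}.
On input 0, block {q0,q2,q4} splits into {q0,q4} and {q2}.
Stable partition: {q3,q6,q9} | {q0,q4} | {q7} | {q1,q10} | {q5,q8} | {q2} — 6 equivalence classes.
q1 and q8 end up in different blocks, so they are distinguishable. For instance, the string '1' is accepted from only q1.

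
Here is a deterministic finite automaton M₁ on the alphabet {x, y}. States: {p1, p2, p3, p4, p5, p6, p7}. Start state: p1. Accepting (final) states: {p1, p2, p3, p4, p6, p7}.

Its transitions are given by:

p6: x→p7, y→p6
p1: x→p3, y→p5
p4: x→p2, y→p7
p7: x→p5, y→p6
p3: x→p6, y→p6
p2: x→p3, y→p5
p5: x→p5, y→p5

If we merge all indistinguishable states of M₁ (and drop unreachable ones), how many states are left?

Reachable states from the start: {p1,p3,p5,p6,p7}. Unreachable: {p2,p4} — drop them.
P0 = {p1,p3,p6,p7} | {p5}.
Split {p1,p3,p6,p7} by δ(·,x) → {p1,p3,p6} and {p7}.
On input x, block {p1,p3,p6} splits into {p1,p3} and {p6}.
Refine {p1,p3} on symbol x: members go to different blocks, giving {p1} and {p3}.
The partition is now stable with 5 blocks: {p1} | {p5} | {p7} | {p6} | {p3}.

5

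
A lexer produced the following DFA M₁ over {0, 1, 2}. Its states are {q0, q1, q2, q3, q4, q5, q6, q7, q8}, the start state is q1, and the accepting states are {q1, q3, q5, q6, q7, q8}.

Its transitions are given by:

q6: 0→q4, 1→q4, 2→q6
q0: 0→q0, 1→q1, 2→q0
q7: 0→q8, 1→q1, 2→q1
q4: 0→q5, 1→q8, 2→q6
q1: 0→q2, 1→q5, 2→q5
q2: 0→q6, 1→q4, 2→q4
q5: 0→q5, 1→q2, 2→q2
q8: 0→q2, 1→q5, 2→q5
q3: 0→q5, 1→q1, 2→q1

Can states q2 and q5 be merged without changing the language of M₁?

Reachable states from the start: {q1,q2,q4,q5,q6,q8}. Unreachable: {q0,q3,q7} — drop them.
Start with accepting vs non-accepting: {q1,q5,q6,q8} | {q2,q4}.
Refine {q1,q5,q6,q8} on symbol 0: members go to different blocks, giving {q1,q6,q8} and {q5}.
On input 1, block {q1,q6,q8} splits into {q1,q8} and {q6}.
Refine {q2,q4} on symbol 0: members go to different blocks, giving {q2} and {q4}.
Stable partition: {q1,q8} | {q2} | {q5} | {q6} | {q4} — 5 equivalence classes.
q2 and q5 end up in different blocks, so they are distinguishable. For instance, the string 'ε' is accepted from only q5.

No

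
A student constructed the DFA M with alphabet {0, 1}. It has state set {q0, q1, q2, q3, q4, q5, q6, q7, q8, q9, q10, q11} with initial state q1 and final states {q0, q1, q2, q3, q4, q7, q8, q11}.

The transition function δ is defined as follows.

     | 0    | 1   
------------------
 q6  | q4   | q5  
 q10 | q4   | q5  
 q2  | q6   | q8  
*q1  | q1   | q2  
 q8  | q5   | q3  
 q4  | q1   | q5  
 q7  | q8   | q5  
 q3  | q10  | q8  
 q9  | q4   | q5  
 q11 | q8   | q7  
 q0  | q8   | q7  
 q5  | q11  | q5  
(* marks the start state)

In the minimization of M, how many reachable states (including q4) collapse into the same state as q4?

Reachable states from the start: {q1,q2,q3,q4,q5,q6,q7,q8,q10,q11}. Unreachable: {q0,q9} — drop them.
P0 = {q1,q2,q3,q4,q7,q8,q11} | {q5,q6,q10}.
On input 0, block {q1,q2,q3,q4,q7,q8,q11} splits into {q1,q4,q7,q11} and {q2,q3,q8}.
Split {q1,q4,q7,q11} by δ(·,0) → {q1,q4} and {q7,q11}.
On input 1, block {q1,q4} splits into {q1} and {q4}.
Refine {q5,q6,q10} on symbol 0: members go to different blocks, giving {q6,q10} and {q5}.
Split {q2,q3,q8} by δ(·,0) → {q2,q3} and {q8}.
On input 1, block {q7,q11} splits into {q7} and {q11}.
No further refinement is possible. Final partition (8 blocks): {q1} | {q6,q10} | {q2,q3} | {q7} | {q4} | {q5} | {q8} | {q11}.
State q4 belongs to the block {q4}, which has 1 states.

1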